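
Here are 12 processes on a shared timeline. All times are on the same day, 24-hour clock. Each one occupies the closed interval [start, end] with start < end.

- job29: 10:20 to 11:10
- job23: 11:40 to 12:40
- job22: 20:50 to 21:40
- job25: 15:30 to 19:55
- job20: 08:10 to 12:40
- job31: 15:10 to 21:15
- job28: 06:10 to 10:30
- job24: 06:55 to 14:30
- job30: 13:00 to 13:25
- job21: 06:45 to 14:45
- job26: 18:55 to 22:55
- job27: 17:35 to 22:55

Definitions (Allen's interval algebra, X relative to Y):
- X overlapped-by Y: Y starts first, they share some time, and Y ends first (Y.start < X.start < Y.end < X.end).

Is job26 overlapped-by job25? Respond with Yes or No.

Yes

job26 = [18:55, 22:55], job25 = [15:30, 19:55].
Actual relation of job26 to job25: overlapped-by.
Asked whether 'overlapped-by' holds → Yes.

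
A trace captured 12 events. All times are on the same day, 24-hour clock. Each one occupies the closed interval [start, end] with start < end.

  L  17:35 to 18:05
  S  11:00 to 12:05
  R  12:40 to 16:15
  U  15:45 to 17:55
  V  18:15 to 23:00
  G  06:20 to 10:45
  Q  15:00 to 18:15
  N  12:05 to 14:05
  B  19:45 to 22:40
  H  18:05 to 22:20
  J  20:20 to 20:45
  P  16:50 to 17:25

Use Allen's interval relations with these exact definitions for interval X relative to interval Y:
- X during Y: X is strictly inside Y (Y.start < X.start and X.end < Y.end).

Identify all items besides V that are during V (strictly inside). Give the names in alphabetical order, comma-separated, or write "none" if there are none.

Target V = [18:15, 23:00].
B [19:45, 22:40] → during → yes.
G [06:20, 10:45] → before → no.
H [18:05, 22:20] → overlaps → no.
J [20:20, 20:45] → during → yes.
L [17:35, 18:05] → before → no.
N [12:05, 14:05] → before → no.
P [16:50, 17:25] → before → no.
Q [15:00, 18:15] → meets → no.
R [12:40, 16:15] → before → no.
S [11:00, 12:05] → before → no.
U [15:45, 17:55] → before → no.
Result: B, J.

B, J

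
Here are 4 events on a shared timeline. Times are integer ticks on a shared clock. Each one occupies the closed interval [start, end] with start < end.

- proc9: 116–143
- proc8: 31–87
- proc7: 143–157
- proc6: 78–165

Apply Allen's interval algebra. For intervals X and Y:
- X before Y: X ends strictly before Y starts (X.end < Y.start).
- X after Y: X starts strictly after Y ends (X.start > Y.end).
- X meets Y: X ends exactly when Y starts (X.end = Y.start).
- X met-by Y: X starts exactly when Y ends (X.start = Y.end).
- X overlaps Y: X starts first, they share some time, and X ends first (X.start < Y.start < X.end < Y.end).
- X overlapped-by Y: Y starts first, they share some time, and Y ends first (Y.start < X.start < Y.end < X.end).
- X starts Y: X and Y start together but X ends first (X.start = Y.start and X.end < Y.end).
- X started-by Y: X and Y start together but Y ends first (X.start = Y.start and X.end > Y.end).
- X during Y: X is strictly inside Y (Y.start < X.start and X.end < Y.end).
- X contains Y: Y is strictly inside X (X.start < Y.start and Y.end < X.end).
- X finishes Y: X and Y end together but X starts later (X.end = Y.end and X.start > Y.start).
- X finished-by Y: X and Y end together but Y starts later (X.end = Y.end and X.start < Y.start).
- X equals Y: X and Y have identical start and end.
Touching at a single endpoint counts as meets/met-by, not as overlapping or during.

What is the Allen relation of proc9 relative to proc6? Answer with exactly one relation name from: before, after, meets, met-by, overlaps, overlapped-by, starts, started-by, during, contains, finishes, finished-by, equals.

during

proc9 = [116, 143]; proc6 = [78, 165].
Compare endpoints: proc9.start > proc6.start, proc9.start < proc6.end, proc9.end > proc6.start, proc9.end < proc6.end.
That pattern is 'during'.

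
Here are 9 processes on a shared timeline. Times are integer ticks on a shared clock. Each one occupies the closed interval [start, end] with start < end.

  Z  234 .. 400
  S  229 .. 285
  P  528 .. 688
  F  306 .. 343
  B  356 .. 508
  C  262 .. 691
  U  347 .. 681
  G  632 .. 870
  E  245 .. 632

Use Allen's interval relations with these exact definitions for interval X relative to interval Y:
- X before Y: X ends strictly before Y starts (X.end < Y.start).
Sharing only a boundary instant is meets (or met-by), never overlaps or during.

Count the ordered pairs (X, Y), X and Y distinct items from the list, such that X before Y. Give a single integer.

Checking all 72 ordered pairs for relation 'before'; matching pairs in alphabetical order:
(B, G): B before G ✓
(B, P): B before P ✓
(F, B): F before B ✓
(F, G): F before G ✓
(F, P): F before P ✓
(F, U): F before U ✓
(S, B): S before B ✓
(S, F): S before F ✓
(S, G): S before G ✓
(S, P): S before P ✓
(S, U): S before U ✓
(Z, G): Z before G ✓
(Z, P): Z before P ✓
Count: 13.

13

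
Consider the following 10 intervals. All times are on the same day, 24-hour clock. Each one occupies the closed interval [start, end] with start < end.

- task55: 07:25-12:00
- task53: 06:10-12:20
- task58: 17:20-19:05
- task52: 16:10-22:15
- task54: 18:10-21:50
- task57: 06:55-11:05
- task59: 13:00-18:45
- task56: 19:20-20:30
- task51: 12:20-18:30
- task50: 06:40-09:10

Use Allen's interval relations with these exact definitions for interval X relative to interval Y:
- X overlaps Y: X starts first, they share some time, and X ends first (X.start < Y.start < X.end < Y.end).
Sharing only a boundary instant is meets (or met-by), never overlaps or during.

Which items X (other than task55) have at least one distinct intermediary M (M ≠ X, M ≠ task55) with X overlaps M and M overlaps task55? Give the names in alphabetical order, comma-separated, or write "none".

Target task55 = [07:25, 12:00].
Intermediaries M with M overlaps task55: task50, task57.
Via task50 — items with X overlaps task50: none.
Via task57 — items with X overlaps task57: task50.
Union: task50.

task50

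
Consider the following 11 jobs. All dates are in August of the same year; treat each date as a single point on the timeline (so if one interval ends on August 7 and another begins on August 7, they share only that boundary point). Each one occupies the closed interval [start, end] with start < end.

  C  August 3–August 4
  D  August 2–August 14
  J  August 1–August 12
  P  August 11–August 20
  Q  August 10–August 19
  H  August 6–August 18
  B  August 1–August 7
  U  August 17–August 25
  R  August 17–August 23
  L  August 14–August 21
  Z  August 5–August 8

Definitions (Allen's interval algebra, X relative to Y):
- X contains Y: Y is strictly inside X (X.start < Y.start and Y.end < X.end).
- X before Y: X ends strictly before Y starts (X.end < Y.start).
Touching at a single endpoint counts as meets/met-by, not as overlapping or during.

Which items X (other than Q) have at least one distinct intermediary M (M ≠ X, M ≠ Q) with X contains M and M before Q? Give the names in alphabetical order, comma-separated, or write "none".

B, D, J

Target Q = [August 10, August 19].
Intermediaries M with M before Q: B, C, Z.
Via B — items with X contains B: none.
Via C — items with X contains C: B, D, J.
Via Z — items with X contains Z: D, J.
Union: B, D, J.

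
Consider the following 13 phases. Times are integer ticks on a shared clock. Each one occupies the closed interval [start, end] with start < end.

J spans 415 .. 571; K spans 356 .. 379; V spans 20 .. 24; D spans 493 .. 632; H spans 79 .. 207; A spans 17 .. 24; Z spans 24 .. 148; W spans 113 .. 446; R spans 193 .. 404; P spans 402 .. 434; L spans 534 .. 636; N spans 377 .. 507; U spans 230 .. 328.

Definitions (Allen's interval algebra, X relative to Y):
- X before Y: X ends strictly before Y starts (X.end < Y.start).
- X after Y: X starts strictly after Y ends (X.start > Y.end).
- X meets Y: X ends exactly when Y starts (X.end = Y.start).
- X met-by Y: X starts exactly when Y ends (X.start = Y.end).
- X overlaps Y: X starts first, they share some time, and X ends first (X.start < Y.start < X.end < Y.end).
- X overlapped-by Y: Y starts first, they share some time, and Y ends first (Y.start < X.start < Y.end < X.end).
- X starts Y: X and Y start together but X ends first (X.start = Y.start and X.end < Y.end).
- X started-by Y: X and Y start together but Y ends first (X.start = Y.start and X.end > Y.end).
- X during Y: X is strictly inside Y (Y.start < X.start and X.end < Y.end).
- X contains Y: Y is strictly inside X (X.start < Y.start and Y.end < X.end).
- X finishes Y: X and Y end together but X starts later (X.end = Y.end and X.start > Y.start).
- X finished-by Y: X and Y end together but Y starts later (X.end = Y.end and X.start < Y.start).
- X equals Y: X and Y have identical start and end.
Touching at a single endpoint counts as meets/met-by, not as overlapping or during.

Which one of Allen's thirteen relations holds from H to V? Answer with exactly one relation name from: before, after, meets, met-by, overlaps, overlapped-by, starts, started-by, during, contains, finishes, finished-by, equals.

after

H = [79, 207]; V = [20, 24].
Compare endpoints: H.start > V.start, H.start > V.end, H.end > V.start, H.end > V.end.
That pattern is 'after'.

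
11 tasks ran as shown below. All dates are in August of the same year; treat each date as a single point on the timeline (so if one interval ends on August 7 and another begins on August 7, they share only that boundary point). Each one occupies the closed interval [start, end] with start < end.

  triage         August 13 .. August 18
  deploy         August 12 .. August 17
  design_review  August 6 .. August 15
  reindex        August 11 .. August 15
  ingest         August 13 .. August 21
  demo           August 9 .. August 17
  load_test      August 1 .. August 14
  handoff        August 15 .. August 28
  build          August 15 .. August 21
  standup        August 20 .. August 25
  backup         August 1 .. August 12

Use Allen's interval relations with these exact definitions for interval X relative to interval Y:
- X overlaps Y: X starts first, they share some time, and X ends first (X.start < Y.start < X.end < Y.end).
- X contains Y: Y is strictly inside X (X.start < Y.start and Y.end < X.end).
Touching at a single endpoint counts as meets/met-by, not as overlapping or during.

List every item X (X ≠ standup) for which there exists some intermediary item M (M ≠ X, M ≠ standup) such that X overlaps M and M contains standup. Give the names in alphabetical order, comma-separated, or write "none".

demo, deploy, ingest, triage

Target standup = [August 20, August 25].
Intermediaries M with M contains standup: handoff.
Via handoff — items with X overlaps handoff: demo, deploy, ingest, triage.
Union: demo, deploy, ingest, triage.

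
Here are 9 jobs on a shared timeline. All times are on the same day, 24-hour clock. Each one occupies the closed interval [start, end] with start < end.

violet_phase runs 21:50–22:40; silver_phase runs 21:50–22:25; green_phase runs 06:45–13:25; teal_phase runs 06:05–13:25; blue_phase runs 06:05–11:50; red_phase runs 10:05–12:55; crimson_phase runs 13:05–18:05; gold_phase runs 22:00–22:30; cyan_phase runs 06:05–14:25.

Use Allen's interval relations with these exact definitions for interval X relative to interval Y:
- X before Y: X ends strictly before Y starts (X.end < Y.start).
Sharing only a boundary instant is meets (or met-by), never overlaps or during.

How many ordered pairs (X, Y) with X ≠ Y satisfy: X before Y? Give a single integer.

Checking all 72 ordered pairs for relation 'before'; matching pairs in alphabetical order:
(blue_phase, crimson_phase): blue_phase before crimson_phase ✓
(blue_phase, gold_phase): blue_phase before gold_phase ✓
(blue_phase, silver_phase): blue_phase before silver_phase ✓
(blue_phase, violet_phase): blue_phase before violet_phase ✓
(crimson_phase, gold_phase): crimson_phase before gold_phase ✓
(crimson_phase, silver_phase): crimson_phase before silver_phase ✓
(crimson_phase, violet_phase): crimson_phase before violet_phase ✓
(cyan_phase, gold_phase): cyan_phase before gold_phase ✓
(cyan_phase, silver_phase): cyan_phase before silver_phase ✓
(cyan_phase, violet_phase): cyan_phase before violet_phase ✓
(green_phase, gold_phase): green_phase before gold_phase ✓
(green_phase, silver_phase): green_phase before silver_phase ✓
(green_phase, violet_phase): green_phase before violet_phase ✓
(red_phase, crimson_phase): red_phase before crimson_phase ✓
(red_phase, gold_phase): red_phase before gold_phase ✓
(red_phase, silver_phase): red_phase before silver_phase ✓
(red_phase, violet_phase): red_phase before violet_phase ✓
(teal_phase, gold_phase): teal_phase before gold_phase ✓
(teal_phase, silver_phase): teal_phase before silver_phase ✓
(teal_phase, violet_phase): teal_phase before violet_phase ✓
Count: 20.

20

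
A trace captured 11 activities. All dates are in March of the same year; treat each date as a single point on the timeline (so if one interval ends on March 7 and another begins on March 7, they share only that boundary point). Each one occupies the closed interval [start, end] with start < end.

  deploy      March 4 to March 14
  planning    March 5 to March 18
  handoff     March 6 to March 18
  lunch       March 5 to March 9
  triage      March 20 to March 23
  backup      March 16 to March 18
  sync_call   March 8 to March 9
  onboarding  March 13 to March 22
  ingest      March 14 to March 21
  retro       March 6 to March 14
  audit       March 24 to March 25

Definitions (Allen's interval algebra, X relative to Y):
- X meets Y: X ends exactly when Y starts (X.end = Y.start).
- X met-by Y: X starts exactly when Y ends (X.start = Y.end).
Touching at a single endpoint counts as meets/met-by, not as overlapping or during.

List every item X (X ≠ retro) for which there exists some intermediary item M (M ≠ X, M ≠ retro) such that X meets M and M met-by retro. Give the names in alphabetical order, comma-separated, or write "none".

Target retro = [March 6, March 14].
Intermediaries M with M met-by retro: ingest.
Via ingest — items with X meets ingest: deploy.
Union: deploy.

deploy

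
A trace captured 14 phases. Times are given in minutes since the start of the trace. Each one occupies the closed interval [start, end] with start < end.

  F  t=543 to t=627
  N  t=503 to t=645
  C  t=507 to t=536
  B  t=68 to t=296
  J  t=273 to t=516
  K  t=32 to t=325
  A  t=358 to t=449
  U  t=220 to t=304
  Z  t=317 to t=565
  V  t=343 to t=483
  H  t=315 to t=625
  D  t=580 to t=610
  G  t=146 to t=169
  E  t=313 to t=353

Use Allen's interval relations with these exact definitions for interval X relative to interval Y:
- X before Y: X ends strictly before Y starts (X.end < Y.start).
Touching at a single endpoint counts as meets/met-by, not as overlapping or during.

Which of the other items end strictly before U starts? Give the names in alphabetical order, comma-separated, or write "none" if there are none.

Target U = [t=220, t=304].
A [t=358, t=449] → after → no.
B [t=68, t=296] → overlaps → no.
C [t=507, t=536] → after → no.
D [t=580, t=610] → after → no.
E [t=313, t=353] → after → no.
F [t=543, t=627] → after → no.
G [t=146, t=169] → before → yes.
H [t=315, t=625] → after → no.
J [t=273, t=516] → overlapped-by → no.
K [t=32, t=325] → contains → no.
N [t=503, t=645] → after → no.
V [t=343, t=483] → after → no.
Z [t=317, t=565] → after → no.
Result: G.

G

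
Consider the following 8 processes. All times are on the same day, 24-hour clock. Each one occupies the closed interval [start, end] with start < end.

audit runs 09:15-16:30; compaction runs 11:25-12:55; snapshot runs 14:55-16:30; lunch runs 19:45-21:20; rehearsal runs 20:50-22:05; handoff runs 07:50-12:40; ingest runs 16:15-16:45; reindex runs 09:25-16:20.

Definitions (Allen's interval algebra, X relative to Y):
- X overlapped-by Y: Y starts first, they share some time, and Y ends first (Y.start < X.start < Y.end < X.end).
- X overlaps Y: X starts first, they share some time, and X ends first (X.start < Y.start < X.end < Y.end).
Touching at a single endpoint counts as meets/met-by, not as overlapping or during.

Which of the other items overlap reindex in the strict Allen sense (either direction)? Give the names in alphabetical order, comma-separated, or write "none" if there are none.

handoff, ingest, snapshot

Target reindex = [09:25, 16:20].
audit [09:15, 16:30] → contains → no.
compaction [11:25, 12:55] → during → no.
handoff [07:50, 12:40] → overlaps → yes.
ingest [16:15, 16:45] → overlapped-by → yes.
lunch [19:45, 21:20] → after → no.
rehearsal [20:50, 22:05] → after → no.
snapshot [14:55, 16:30] → overlapped-by → yes.
Result: handoff, ingest, snapshot.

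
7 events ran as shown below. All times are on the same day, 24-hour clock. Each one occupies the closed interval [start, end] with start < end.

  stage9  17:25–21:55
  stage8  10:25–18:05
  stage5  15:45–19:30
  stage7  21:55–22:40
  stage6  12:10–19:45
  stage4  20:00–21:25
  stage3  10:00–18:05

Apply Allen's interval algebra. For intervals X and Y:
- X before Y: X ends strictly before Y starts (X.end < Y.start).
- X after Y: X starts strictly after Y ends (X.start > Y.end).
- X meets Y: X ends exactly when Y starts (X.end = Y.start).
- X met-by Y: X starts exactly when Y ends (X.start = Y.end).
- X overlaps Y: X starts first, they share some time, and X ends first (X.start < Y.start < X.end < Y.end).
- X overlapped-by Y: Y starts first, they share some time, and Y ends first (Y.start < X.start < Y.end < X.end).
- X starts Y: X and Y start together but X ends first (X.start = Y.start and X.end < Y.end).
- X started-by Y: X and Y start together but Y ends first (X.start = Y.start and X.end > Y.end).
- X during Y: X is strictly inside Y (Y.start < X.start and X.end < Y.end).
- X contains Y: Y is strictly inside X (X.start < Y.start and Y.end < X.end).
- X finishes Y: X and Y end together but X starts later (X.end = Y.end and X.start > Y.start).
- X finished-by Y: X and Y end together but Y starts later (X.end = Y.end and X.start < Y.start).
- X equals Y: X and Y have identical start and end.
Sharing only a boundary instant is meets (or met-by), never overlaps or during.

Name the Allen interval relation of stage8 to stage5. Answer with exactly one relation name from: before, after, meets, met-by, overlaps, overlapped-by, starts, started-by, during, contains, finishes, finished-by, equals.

overlaps

stage8 = [10:25, 18:05]; stage5 = [15:45, 19:30].
Compare endpoints: stage8.start < stage5.start, stage8.start < stage5.end, stage8.end > stage5.start, stage8.end < stage5.end.
That pattern is 'overlaps'.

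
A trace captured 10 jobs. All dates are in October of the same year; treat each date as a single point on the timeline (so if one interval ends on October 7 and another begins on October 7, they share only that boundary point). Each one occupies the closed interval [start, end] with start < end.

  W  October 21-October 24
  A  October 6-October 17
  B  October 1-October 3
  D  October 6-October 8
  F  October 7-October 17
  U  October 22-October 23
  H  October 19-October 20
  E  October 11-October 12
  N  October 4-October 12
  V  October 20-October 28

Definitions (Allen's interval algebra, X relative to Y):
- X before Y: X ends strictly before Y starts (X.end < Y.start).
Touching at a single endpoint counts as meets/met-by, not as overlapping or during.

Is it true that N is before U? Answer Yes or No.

N = [October 4, October 12], U = [October 22, October 23].
Actual relation of N to U: before.
Asked whether 'before' holds → Yes.

Yes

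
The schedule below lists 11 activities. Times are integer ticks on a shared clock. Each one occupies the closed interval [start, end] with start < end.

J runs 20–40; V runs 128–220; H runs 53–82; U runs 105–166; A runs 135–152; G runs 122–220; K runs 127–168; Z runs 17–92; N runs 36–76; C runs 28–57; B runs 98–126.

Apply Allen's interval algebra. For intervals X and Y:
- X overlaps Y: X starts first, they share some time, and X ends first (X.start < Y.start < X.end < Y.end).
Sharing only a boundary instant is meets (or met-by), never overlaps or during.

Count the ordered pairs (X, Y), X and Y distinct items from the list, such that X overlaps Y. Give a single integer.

Checking all 110 ordered pairs for relation 'overlaps'; matching pairs in alphabetical order:
(B, G): B overlaps G ✓
(B, U): B overlaps U ✓
(C, H): C overlaps H ✓
(C, N): C overlaps N ✓
(J, C): J overlaps C ✓
(J, N): J overlaps N ✓
(K, V): K overlaps V ✓
(N, H): N overlaps H ✓
(U, G): U overlaps G ✓
(U, K): U overlaps K ✓
(U, V): U overlaps V ✓
Count: 11.

11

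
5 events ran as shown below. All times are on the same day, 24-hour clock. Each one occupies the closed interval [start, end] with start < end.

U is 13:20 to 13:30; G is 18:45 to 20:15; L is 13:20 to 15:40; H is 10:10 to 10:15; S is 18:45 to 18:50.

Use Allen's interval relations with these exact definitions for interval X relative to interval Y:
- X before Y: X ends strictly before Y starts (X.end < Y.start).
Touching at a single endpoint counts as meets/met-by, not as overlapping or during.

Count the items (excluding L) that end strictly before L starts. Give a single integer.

Target L = [13:20, 15:40].
G [18:45, 20:15] → after → no.
H [10:10, 10:15] → before → counts.
S [18:45, 18:50] → after → no.
U [13:20, 13:30] → starts → no.
Total: 1.

1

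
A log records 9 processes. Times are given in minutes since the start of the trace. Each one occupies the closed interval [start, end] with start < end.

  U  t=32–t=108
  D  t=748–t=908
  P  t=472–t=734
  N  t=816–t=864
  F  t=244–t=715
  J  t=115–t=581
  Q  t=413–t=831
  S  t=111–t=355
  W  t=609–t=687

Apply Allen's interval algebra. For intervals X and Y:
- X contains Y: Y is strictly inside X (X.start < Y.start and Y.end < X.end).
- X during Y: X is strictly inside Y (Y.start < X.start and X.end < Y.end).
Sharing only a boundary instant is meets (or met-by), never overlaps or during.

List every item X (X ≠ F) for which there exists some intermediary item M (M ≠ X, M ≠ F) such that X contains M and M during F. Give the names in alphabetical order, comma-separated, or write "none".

Target F = [t=244, t=715].
Intermediaries M with M during F: W.
Via W — items with X contains W: P, Q.
Union: P, Q.

P, Q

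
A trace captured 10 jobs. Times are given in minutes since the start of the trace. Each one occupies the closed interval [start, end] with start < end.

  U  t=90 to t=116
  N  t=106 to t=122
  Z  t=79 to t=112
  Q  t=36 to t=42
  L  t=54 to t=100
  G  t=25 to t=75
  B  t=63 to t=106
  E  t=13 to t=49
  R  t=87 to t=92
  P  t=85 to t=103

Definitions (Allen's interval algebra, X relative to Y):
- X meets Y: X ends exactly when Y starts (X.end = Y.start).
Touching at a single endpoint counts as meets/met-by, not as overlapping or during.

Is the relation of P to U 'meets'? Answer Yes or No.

P = [t=85, t=103], U = [t=90, t=116].
Actual relation of P to U: overlaps.
Asked whether 'meets' holds → No.

No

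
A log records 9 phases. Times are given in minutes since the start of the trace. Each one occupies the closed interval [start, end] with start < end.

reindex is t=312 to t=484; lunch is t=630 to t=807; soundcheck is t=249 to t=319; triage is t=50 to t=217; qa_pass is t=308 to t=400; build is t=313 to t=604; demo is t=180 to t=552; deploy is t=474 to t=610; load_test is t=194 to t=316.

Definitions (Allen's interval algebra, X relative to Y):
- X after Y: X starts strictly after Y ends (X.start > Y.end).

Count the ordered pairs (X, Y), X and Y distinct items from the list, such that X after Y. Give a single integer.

16

Checking all 72 ordered pairs for relation 'after'; matching pairs in alphabetical order:
(build, triage): build after triage ✓
(deploy, load_test): deploy after load_test ✓
(deploy, qa_pass): deploy after qa_pass ✓
(deploy, soundcheck): deploy after soundcheck ✓
(deploy, triage): deploy after triage ✓
(lunch, build): lunch after build ✓
(lunch, demo): lunch after demo ✓
(lunch, deploy): lunch after deploy ✓
(lunch, load_test): lunch after load_test ✓
(lunch, qa_pass): lunch after qa_pass ✓
(lunch, reindex): lunch after reindex ✓
(lunch, soundcheck): lunch after soundcheck ✓
(lunch, triage): lunch after triage ✓
(qa_pass, triage): qa_pass after triage ✓
(reindex, triage): reindex after triage ✓
(soundcheck, triage): soundcheck after triage ✓
Count: 16.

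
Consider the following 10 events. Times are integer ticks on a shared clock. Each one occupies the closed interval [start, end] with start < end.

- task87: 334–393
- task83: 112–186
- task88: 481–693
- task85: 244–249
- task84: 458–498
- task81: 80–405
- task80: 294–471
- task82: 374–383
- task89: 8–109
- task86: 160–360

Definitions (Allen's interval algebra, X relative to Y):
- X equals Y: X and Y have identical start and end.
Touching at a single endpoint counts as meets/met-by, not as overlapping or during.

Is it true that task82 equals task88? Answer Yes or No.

task82 = [374, 383], task88 = [481, 693].
Actual relation of task82 to task88: before.
Asked whether 'equals' holds → No.

No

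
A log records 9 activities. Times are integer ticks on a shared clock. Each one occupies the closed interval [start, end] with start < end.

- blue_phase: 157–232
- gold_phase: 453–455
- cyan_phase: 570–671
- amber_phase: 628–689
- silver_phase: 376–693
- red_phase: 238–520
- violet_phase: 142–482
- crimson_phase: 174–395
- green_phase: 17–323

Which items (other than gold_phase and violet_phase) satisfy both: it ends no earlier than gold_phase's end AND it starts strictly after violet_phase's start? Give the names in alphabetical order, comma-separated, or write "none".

Conditions: its end is no earlier than gold_phase's end (X.end >= 455) AND its start is strictly after violet_phase's start (X.start > 142).
amber_phase: end 689 >= 455? ✓; start 628 > 142? ✓ → yes.
blue_phase: end 232 >= 455? ✗; start 157 > 142? ✓ → no.
crimson_phase: end 395 >= 455? ✗; start 174 > 142? ✓ → no.
cyan_phase: end 671 >= 455? ✓; start 570 > 142? ✓ → yes.
green_phase: end 323 >= 455? ✗; start 17 > 142? ✗ → no.
red_phase: end 520 >= 455? ✓; start 238 > 142? ✓ → yes.
silver_phase: end 693 >= 455? ✓; start 376 > 142? ✓ → yes.
Result: amber_phase, cyan_phase, red_phase, silver_phase.

amber_phase, cyan_phase, red_phase, silver_phase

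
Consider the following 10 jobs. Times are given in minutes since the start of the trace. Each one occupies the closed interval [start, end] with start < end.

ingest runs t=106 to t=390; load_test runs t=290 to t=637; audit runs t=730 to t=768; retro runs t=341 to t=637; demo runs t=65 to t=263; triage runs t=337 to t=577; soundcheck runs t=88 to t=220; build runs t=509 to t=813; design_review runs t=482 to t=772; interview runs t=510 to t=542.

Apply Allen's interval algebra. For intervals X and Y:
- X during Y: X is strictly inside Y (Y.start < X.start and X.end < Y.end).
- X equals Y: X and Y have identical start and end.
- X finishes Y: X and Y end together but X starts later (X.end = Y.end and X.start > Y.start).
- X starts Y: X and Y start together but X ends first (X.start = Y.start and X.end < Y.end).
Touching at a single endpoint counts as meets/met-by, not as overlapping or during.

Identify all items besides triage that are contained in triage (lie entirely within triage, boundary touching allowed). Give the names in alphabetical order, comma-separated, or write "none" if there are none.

interview

Target triage = [t=337, t=577].
audit [t=730, t=768] → after → no.
build [t=509, t=813] → overlapped-by → no.
demo [t=65, t=263] → before → no.
design_review [t=482, t=772] → overlapped-by → no.
ingest [t=106, t=390] → overlaps → no.
interview [t=510, t=542] → during → yes.
load_test [t=290, t=637] → contains → no.
retro [t=341, t=637] → overlapped-by → no.
soundcheck [t=88, t=220] → before → no.
Result: interview.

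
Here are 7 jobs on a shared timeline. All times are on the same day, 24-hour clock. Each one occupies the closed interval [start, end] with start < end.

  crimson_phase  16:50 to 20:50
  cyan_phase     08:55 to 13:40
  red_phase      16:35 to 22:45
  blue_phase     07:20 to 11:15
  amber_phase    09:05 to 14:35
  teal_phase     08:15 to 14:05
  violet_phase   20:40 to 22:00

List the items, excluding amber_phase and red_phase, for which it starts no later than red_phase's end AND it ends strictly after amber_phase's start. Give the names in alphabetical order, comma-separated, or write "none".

Conditions: its start is no later than red_phase's end (X.start <= 22:45) AND its end is strictly after amber_phase's start (X.end > 09:05).
blue_phase: start 07:20 <= 22:45? ✓; end 11:15 > 09:05? ✓ → yes.
crimson_phase: start 16:50 <= 22:45? ✓; end 20:50 > 09:05? ✓ → yes.
cyan_phase: start 08:55 <= 22:45? ✓; end 13:40 > 09:05? ✓ → yes.
teal_phase: start 08:15 <= 22:45? ✓; end 14:05 > 09:05? ✓ → yes.
violet_phase: start 20:40 <= 22:45? ✓; end 22:00 > 09:05? ✓ → yes.
Result: blue_phase, crimson_phase, cyan_phase, teal_phase, violet_phase.

blue_phase, crimson_phase, cyan_phase, teal_phase, violet_phase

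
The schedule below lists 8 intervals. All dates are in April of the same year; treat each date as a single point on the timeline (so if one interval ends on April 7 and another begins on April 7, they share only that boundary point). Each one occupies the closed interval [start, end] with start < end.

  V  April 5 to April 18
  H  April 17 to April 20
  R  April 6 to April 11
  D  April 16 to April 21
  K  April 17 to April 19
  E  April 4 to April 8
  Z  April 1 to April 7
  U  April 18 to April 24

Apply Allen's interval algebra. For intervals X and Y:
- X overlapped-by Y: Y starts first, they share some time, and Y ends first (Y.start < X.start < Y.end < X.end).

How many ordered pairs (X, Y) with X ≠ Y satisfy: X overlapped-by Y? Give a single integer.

Checking all 56 ordered pairs for relation 'overlapped-by'; matching pairs in alphabetical order:
(D, V): D overlapped-by V ✓
(E, Z): E overlapped-by Z ✓
(H, V): H overlapped-by V ✓
(K, V): K overlapped-by V ✓
(R, E): R overlapped-by E ✓
(R, Z): R overlapped-by Z ✓
(U, D): U overlapped-by D ✓
(U, H): U overlapped-by H ✓
(U, K): U overlapped-by K ✓
(V, E): V overlapped-by E ✓
(V, Z): V overlapped-by Z ✓
Count: 11.

11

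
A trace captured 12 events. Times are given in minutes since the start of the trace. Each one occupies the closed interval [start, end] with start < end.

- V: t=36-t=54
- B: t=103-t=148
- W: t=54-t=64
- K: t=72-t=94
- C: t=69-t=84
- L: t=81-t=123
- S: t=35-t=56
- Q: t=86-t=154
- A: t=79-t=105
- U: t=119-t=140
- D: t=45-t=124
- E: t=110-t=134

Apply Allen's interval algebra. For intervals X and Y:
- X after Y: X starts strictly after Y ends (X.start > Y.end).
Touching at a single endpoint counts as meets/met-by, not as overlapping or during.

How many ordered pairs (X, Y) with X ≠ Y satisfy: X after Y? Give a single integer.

Checking all 132 ordered pairs for relation 'after'; matching pairs in alphabetical order:
(A, S): A after S ✓
(A, V): A after V ✓
(A, W): A after W ✓
(B, C): B after C ✓
(B, K): B after K ✓
(B, S): B after S ✓
(B, V): B after V ✓
(B, W): B after W ✓
(C, S): C after S ✓
(C, V): C after V ✓
(C, W): C after W ✓
(E, A): E after A ✓
(E, C): E after C ✓
(E, K): E after K ✓
(E, S): E after S ✓
(E, V): E after V ✓
(E, W): E after W ✓
(K, S): K after S ✓
(K, V): K after V ✓
(K, W): K after W ✓
(L, S): L after S ✓
(L, V): L after V ✓
(L, W): L after W ✓
(Q, C): Q after C ✓
... plus 9 further pairs not listed.
Count: 33.

33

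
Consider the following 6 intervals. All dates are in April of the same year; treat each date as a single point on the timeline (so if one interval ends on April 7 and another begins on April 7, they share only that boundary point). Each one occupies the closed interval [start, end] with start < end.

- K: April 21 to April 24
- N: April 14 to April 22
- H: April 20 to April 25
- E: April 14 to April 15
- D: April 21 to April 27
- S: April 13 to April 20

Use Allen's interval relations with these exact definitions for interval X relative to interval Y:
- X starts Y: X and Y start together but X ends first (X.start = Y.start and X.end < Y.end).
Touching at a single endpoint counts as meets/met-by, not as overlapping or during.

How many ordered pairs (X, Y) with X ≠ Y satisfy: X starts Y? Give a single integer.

2

Checking all 30 ordered pairs for relation 'starts'; matching pairs in alphabetical order:
(E, N): E starts N ✓
(K, D): K starts D ✓
Count: 2.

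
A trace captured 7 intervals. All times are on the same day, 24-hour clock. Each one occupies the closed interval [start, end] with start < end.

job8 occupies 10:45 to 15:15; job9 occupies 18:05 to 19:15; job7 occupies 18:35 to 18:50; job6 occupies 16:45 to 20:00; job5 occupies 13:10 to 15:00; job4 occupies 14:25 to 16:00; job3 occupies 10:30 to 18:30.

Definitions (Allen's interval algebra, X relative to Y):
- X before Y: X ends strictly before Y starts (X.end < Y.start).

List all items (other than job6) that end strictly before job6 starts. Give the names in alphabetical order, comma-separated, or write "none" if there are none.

Target job6 = [16:45, 20:00].
job3 [10:30, 18:30] → overlaps → no.
job4 [14:25, 16:00] → before → yes.
job5 [13:10, 15:00] → before → yes.
job7 [18:35, 18:50] → during → no.
job8 [10:45, 15:15] → before → yes.
job9 [18:05, 19:15] → during → no.
Result: job4, job5, job8.

job4, job5, job8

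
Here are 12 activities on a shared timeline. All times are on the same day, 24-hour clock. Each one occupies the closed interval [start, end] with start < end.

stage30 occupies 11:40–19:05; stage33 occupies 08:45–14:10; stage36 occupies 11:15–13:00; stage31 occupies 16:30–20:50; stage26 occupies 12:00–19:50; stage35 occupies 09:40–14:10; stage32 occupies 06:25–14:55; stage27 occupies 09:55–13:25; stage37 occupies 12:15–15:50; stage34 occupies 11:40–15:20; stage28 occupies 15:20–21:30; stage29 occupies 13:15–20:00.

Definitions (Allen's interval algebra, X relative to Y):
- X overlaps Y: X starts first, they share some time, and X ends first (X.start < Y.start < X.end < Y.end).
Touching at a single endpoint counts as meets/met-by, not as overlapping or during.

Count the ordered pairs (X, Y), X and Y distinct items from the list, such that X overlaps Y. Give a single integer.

38

Checking all 132 ordered pairs for relation 'overlaps'; matching pairs in alphabetical order:
(stage26, stage28): stage26 overlaps stage28 ✓
(stage26, stage29): stage26 overlaps stage29 ✓
(stage26, stage31): stage26 overlaps stage31 ✓
(stage27, stage26): stage27 overlaps stage26 ✓
(stage27, stage29): stage27 overlaps stage29 ✓
(stage27, stage30): stage27 overlaps stage30 ✓
(stage27, stage34): stage27 overlaps stage34 ✓
(stage27, stage37): stage27 overlaps stage37 ✓
(stage29, stage28): stage29 overlaps stage28 ✓
(stage29, stage31): stage29 overlaps stage31 ✓
(stage30, stage26): stage30 overlaps stage26 ✓
(stage30, stage28): stage30 overlaps stage28 ✓
(stage30, stage29): stage30 overlaps stage29 ✓
(stage30, stage31): stage30 overlaps stage31 ✓
(stage32, stage26): stage32 overlaps stage26 ✓
(stage32, stage29): stage32 overlaps stage29 ✓
(stage32, stage30): stage32 overlaps stage30 ✓
(stage32, stage34): stage32 overlaps stage34 ✓
(stage32, stage37): stage32 overlaps stage37 ✓
(stage33, stage26): stage33 overlaps stage26 ✓
(stage33, stage29): stage33 overlaps stage29 ✓
(stage33, stage30): stage33 overlaps stage30 ✓
(stage33, stage34): stage33 overlaps stage34 ✓
(stage33, stage37): stage33 overlaps stage37 ✓
... plus 14 further pairs not listed.
Count: 38.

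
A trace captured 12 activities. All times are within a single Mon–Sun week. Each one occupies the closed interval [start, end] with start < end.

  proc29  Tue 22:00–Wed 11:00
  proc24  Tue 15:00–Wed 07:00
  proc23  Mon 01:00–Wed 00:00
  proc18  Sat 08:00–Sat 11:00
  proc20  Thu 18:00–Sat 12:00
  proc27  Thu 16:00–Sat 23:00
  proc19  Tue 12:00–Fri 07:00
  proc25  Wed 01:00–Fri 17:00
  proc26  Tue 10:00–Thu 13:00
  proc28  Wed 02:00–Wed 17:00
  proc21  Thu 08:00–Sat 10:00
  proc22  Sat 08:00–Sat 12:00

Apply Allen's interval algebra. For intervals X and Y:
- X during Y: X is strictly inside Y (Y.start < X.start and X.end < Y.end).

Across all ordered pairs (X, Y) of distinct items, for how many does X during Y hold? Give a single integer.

11

Checking all 132 ordered pairs for relation 'during'; matching pairs in alphabetical order:
(proc18, proc20): proc18 during proc20 ✓
(proc18, proc27): proc18 during proc27 ✓
(proc20, proc27): proc20 during proc27 ✓
(proc22, proc27): proc22 during proc27 ✓
(proc24, proc19): proc24 during proc19 ✓
(proc24, proc26): proc24 during proc26 ✓
(proc28, proc19): proc28 during proc19 ✓
(proc28, proc25): proc28 during proc25 ✓
(proc28, proc26): proc28 during proc26 ✓
(proc29, proc19): proc29 during proc19 ✓
(proc29, proc26): proc29 during proc26 ✓
Count: 11.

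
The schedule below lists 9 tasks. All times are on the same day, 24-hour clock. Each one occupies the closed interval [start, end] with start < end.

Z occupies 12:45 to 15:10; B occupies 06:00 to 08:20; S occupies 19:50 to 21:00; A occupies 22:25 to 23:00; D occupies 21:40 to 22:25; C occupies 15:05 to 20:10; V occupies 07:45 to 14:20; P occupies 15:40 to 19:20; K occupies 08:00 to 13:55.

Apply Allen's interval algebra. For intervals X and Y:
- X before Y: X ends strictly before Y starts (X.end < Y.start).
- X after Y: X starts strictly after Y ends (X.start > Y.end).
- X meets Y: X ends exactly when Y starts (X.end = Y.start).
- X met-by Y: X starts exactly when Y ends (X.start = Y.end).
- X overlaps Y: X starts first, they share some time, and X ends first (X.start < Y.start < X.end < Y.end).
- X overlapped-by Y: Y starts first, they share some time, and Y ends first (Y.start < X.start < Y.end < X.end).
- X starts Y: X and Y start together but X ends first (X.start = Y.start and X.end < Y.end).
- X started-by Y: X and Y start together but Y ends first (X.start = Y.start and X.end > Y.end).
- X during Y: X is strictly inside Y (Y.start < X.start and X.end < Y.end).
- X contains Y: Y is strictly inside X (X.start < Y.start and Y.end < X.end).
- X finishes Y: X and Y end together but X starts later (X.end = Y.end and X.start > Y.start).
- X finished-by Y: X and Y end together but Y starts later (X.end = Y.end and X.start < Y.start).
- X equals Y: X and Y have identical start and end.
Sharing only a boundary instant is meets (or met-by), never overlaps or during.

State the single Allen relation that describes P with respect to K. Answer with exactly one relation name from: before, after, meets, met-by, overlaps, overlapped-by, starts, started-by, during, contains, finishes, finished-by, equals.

after

P = [15:40, 19:20]; K = [08:00, 13:55].
Compare endpoints: P.start > K.start, P.start > K.end, P.end > K.start, P.end > K.end.
That pattern is 'after'.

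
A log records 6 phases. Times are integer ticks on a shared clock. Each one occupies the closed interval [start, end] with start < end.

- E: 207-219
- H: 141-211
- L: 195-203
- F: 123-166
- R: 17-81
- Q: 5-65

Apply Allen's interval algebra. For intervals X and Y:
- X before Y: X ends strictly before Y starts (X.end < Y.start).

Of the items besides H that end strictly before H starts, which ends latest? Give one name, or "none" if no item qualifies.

R

Target H = [141, 211].
E [207, 219] → overlapped-by → excluded.
F [123, 166] → overlaps → excluded.
L [195, 203] → during → excluded.
Q [5, 65] → before → candidate.
R [17, 81] → before → candidate.
Among candidates, latest end is 81 → R.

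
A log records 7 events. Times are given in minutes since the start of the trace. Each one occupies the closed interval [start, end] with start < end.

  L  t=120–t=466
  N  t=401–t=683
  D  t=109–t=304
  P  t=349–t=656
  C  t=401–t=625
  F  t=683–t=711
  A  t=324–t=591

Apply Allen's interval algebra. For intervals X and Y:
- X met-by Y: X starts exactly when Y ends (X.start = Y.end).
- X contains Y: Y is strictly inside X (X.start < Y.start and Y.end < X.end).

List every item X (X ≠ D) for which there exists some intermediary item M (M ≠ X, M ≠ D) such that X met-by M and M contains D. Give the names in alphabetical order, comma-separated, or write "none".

Target D = [t=109, t=304].
Intermediaries M with M contains D: none.
Union: none.

none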